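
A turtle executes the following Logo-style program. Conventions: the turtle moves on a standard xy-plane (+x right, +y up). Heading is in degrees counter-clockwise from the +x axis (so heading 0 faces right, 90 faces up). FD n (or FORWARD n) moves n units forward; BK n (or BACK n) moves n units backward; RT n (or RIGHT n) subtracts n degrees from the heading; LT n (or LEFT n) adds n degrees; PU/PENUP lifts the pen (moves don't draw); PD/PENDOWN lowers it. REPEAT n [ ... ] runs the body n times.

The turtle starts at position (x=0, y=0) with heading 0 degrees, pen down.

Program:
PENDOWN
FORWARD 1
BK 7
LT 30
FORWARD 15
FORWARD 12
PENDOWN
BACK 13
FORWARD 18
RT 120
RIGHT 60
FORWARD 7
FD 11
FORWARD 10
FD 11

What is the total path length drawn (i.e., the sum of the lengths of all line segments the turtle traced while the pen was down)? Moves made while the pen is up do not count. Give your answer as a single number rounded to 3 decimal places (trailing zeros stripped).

Answer: 105

Derivation:
Executing turtle program step by step:
Start: pos=(0,0), heading=0, pen down
PD: pen down
FD 1: (0,0) -> (1,0) [heading=0, draw]
BK 7: (1,0) -> (-6,0) [heading=0, draw]
LT 30: heading 0 -> 30
FD 15: (-6,0) -> (6.99,7.5) [heading=30, draw]
FD 12: (6.99,7.5) -> (17.383,13.5) [heading=30, draw]
PD: pen down
BK 13: (17.383,13.5) -> (6.124,7) [heading=30, draw]
FD 18: (6.124,7) -> (21.713,16) [heading=30, draw]
RT 120: heading 30 -> 270
RT 60: heading 270 -> 210
FD 7: (21.713,16) -> (15.651,12.5) [heading=210, draw]
FD 11: (15.651,12.5) -> (6.124,7) [heading=210, draw]
FD 10: (6.124,7) -> (-2.536,2) [heading=210, draw]
FD 11: (-2.536,2) -> (-12.062,-3.5) [heading=210, draw]
Final: pos=(-12.062,-3.5), heading=210, 10 segment(s) drawn

Segment lengths:
  seg 1: (0,0) -> (1,0), length = 1
  seg 2: (1,0) -> (-6,0), length = 7
  seg 3: (-6,0) -> (6.99,7.5), length = 15
  seg 4: (6.99,7.5) -> (17.383,13.5), length = 12
  seg 5: (17.383,13.5) -> (6.124,7), length = 13
  seg 6: (6.124,7) -> (21.713,16), length = 18
  seg 7: (21.713,16) -> (15.651,12.5), length = 7
  seg 8: (15.651,12.5) -> (6.124,7), length = 11
  seg 9: (6.124,7) -> (-2.536,2), length = 10
  seg 10: (-2.536,2) -> (-12.062,-3.5), length = 11
Total = 105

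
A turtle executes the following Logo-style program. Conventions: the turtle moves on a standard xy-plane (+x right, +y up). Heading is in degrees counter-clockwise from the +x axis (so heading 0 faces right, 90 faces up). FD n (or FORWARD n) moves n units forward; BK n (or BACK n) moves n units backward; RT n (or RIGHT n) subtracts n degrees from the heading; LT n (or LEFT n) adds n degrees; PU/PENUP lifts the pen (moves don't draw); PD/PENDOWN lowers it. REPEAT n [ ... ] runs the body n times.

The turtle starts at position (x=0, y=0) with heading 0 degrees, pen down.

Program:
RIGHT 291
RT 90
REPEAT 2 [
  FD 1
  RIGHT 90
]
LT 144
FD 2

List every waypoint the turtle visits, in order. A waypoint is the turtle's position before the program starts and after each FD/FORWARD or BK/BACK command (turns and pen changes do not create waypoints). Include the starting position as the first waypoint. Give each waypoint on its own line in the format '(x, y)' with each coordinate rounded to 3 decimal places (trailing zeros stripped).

Executing turtle program step by step:
Start: pos=(0,0), heading=0, pen down
RT 291: heading 0 -> 69
RT 90: heading 69 -> 339
REPEAT 2 [
  -- iteration 1/2 --
  FD 1: (0,0) -> (0.934,-0.358) [heading=339, draw]
  RT 90: heading 339 -> 249
  -- iteration 2/2 --
  FD 1: (0.934,-0.358) -> (0.575,-1.292) [heading=249, draw]
  RT 90: heading 249 -> 159
]
LT 144: heading 159 -> 303
FD 2: (0.575,-1.292) -> (1.664,-2.969) [heading=303, draw]
Final: pos=(1.664,-2.969), heading=303, 3 segment(s) drawn
Waypoints (4 total):
(0, 0)
(0.934, -0.358)
(0.575, -1.292)
(1.664, -2.969)

Answer: (0, 0)
(0.934, -0.358)
(0.575, -1.292)
(1.664, -2.969)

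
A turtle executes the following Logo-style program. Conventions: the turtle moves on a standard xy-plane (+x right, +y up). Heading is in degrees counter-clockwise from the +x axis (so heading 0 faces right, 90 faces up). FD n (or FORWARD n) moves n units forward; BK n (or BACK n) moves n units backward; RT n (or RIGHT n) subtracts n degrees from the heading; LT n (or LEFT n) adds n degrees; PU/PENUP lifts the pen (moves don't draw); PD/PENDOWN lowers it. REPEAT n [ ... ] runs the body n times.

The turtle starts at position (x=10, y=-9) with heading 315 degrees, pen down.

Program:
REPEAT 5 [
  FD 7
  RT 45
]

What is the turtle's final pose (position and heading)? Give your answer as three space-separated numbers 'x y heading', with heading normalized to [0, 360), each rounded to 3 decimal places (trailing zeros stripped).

Executing turtle program step by step:
Start: pos=(10,-9), heading=315, pen down
REPEAT 5 [
  -- iteration 1/5 --
  FD 7: (10,-9) -> (14.95,-13.95) [heading=315, draw]
  RT 45: heading 315 -> 270
  -- iteration 2/5 --
  FD 7: (14.95,-13.95) -> (14.95,-20.95) [heading=270, draw]
  RT 45: heading 270 -> 225
  -- iteration 3/5 --
  FD 7: (14.95,-20.95) -> (10,-25.899) [heading=225, draw]
  RT 45: heading 225 -> 180
  -- iteration 4/5 --
  FD 7: (10,-25.899) -> (3,-25.899) [heading=180, draw]
  RT 45: heading 180 -> 135
  -- iteration 5/5 --
  FD 7: (3,-25.899) -> (-1.95,-20.95) [heading=135, draw]
  RT 45: heading 135 -> 90
]
Final: pos=(-1.95,-20.95), heading=90, 5 segment(s) drawn

Answer: -1.95 -20.95 90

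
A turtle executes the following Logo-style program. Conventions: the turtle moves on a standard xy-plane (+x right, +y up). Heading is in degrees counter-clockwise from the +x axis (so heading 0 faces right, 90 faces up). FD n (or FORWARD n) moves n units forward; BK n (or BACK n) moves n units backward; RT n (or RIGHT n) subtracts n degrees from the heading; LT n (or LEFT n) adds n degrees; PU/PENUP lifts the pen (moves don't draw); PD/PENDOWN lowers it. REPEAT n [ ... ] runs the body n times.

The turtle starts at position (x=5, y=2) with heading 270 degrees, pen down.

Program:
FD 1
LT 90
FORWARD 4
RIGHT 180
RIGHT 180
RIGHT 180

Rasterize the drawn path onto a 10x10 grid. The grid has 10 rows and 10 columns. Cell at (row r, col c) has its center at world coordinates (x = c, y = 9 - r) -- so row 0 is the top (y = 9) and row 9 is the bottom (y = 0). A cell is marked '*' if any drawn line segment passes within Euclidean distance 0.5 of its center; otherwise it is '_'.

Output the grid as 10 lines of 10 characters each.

Segment 0: (5,2) -> (5,1)
Segment 1: (5,1) -> (9,1)

Answer: __________
__________
__________
__________
__________
__________
__________
_____*____
_____*****
__________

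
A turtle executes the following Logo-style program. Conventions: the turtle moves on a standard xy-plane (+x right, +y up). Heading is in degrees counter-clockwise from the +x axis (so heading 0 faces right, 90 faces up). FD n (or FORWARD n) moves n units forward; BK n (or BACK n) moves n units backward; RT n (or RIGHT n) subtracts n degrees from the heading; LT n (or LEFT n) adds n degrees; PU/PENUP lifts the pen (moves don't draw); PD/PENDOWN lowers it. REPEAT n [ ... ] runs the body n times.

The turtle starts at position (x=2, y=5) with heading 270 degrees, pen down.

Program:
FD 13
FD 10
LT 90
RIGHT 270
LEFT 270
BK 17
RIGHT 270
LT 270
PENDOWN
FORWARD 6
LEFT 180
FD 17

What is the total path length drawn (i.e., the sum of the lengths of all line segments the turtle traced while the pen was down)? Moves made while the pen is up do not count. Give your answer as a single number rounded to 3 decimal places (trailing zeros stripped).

Answer: 63

Derivation:
Executing turtle program step by step:
Start: pos=(2,5), heading=270, pen down
FD 13: (2,5) -> (2,-8) [heading=270, draw]
FD 10: (2,-8) -> (2,-18) [heading=270, draw]
LT 90: heading 270 -> 0
RT 270: heading 0 -> 90
LT 270: heading 90 -> 0
BK 17: (2,-18) -> (-15,-18) [heading=0, draw]
RT 270: heading 0 -> 90
LT 270: heading 90 -> 0
PD: pen down
FD 6: (-15,-18) -> (-9,-18) [heading=0, draw]
LT 180: heading 0 -> 180
FD 17: (-9,-18) -> (-26,-18) [heading=180, draw]
Final: pos=(-26,-18), heading=180, 5 segment(s) drawn

Segment lengths:
  seg 1: (2,5) -> (2,-8), length = 13
  seg 2: (2,-8) -> (2,-18), length = 10
  seg 3: (2,-18) -> (-15,-18), length = 17
  seg 4: (-15,-18) -> (-9,-18), length = 6
  seg 5: (-9,-18) -> (-26,-18), length = 17
Total = 63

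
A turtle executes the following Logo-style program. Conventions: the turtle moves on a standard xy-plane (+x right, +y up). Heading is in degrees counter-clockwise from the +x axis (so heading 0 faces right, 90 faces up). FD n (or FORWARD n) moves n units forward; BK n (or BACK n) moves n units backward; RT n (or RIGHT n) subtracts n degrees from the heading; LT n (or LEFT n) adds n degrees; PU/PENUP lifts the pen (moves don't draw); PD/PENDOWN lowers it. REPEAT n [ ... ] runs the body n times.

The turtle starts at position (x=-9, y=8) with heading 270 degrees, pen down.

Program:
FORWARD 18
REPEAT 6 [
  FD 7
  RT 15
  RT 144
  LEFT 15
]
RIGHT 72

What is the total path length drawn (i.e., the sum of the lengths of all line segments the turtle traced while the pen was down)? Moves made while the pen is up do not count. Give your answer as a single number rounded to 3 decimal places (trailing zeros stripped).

Answer: 60

Derivation:
Executing turtle program step by step:
Start: pos=(-9,8), heading=270, pen down
FD 18: (-9,8) -> (-9,-10) [heading=270, draw]
REPEAT 6 [
  -- iteration 1/6 --
  FD 7: (-9,-10) -> (-9,-17) [heading=270, draw]
  RT 15: heading 270 -> 255
  RT 144: heading 255 -> 111
  LT 15: heading 111 -> 126
  -- iteration 2/6 --
  FD 7: (-9,-17) -> (-13.114,-11.337) [heading=126, draw]
  RT 15: heading 126 -> 111
  RT 144: heading 111 -> 327
  LT 15: heading 327 -> 342
  -- iteration 3/6 --
  FD 7: (-13.114,-11.337) -> (-6.457,-13.5) [heading=342, draw]
  RT 15: heading 342 -> 327
  RT 144: heading 327 -> 183
  LT 15: heading 183 -> 198
  -- iteration 4/6 --
  FD 7: (-6.457,-13.5) -> (-13.114,-15.663) [heading=198, draw]
  RT 15: heading 198 -> 183
  RT 144: heading 183 -> 39
  LT 15: heading 39 -> 54
  -- iteration 5/6 --
  FD 7: (-13.114,-15.663) -> (-9,-10) [heading=54, draw]
  RT 15: heading 54 -> 39
  RT 144: heading 39 -> 255
  LT 15: heading 255 -> 270
  -- iteration 6/6 --
  FD 7: (-9,-10) -> (-9,-17) [heading=270, draw]
  RT 15: heading 270 -> 255
  RT 144: heading 255 -> 111
  LT 15: heading 111 -> 126
]
RT 72: heading 126 -> 54
Final: pos=(-9,-17), heading=54, 7 segment(s) drawn

Segment lengths:
  seg 1: (-9,8) -> (-9,-10), length = 18
  seg 2: (-9,-10) -> (-9,-17), length = 7
  seg 3: (-9,-17) -> (-13.114,-11.337), length = 7
  seg 4: (-13.114,-11.337) -> (-6.457,-13.5), length = 7
  seg 5: (-6.457,-13.5) -> (-13.114,-15.663), length = 7
  seg 6: (-13.114,-15.663) -> (-9,-10), length = 7
  seg 7: (-9,-10) -> (-9,-17), length = 7
Total = 60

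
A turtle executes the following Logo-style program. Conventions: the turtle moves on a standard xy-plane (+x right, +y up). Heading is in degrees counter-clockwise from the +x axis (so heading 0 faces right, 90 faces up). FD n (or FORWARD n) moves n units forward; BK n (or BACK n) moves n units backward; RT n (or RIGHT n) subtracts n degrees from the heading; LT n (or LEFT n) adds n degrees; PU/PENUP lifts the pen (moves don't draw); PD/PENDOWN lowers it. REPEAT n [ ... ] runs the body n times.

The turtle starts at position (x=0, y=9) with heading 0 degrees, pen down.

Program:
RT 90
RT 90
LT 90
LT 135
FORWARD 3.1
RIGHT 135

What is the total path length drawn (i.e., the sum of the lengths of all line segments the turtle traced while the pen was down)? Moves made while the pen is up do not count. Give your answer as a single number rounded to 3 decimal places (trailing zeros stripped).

Answer: 3.1

Derivation:
Executing turtle program step by step:
Start: pos=(0,9), heading=0, pen down
RT 90: heading 0 -> 270
RT 90: heading 270 -> 180
LT 90: heading 180 -> 270
LT 135: heading 270 -> 45
FD 3.1: (0,9) -> (2.192,11.192) [heading=45, draw]
RT 135: heading 45 -> 270
Final: pos=(2.192,11.192), heading=270, 1 segment(s) drawn

Segment lengths:
  seg 1: (0,9) -> (2.192,11.192), length = 3.1
Total = 3.1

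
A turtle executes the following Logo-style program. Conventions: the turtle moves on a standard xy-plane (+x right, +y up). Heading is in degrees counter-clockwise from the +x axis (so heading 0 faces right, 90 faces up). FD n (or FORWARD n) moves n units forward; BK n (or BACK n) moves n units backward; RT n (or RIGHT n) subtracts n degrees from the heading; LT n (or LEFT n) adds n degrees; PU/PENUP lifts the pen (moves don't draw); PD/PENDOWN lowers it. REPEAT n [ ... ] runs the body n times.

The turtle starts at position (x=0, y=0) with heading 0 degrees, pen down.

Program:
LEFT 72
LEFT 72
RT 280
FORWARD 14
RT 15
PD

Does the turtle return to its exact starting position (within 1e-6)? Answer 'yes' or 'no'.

Executing turtle program step by step:
Start: pos=(0,0), heading=0, pen down
LT 72: heading 0 -> 72
LT 72: heading 72 -> 144
RT 280: heading 144 -> 224
FD 14: (0,0) -> (-10.071,-9.725) [heading=224, draw]
RT 15: heading 224 -> 209
PD: pen down
Final: pos=(-10.071,-9.725), heading=209, 1 segment(s) drawn

Start position: (0, 0)
Final position: (-10.071, -9.725)
Distance = 14; >= 1e-6 -> NOT closed

Answer: no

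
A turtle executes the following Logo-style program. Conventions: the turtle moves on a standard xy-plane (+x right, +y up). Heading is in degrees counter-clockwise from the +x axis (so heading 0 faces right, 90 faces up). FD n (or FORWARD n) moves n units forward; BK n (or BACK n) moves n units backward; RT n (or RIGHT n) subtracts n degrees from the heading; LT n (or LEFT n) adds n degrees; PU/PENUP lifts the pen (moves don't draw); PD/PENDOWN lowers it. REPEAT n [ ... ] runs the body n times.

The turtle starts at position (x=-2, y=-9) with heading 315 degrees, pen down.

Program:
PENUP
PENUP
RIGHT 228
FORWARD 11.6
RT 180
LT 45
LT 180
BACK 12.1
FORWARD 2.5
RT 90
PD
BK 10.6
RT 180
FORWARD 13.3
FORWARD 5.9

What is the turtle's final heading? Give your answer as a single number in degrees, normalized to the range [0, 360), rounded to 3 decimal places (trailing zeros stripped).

Answer: 222

Derivation:
Executing turtle program step by step:
Start: pos=(-2,-9), heading=315, pen down
PU: pen up
PU: pen up
RT 228: heading 315 -> 87
FD 11.6: (-2,-9) -> (-1.393,2.584) [heading=87, move]
RT 180: heading 87 -> 267
LT 45: heading 267 -> 312
LT 180: heading 312 -> 132
BK 12.1: (-1.393,2.584) -> (6.704,-6.408) [heading=132, move]
FD 2.5: (6.704,-6.408) -> (5.031,-4.55) [heading=132, move]
RT 90: heading 132 -> 42
PD: pen down
BK 10.6: (5.031,-4.55) -> (-2.847,-11.643) [heading=42, draw]
RT 180: heading 42 -> 222
FD 13.3: (-2.847,-11.643) -> (-12.73,-20.542) [heading=222, draw]
FD 5.9: (-12.73,-20.542) -> (-17.115,-24.49) [heading=222, draw]
Final: pos=(-17.115,-24.49), heading=222, 3 segment(s) drawn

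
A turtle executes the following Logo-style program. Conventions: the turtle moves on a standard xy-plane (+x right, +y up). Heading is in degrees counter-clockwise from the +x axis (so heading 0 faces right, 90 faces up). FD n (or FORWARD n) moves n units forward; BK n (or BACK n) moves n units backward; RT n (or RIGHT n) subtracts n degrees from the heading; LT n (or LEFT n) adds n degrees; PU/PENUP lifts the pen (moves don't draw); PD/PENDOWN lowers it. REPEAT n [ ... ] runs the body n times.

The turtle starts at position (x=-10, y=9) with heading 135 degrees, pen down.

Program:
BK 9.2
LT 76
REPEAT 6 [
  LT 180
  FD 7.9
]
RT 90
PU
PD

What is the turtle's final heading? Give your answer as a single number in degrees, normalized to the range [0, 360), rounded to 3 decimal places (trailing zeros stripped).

Answer: 121

Derivation:
Executing turtle program step by step:
Start: pos=(-10,9), heading=135, pen down
BK 9.2: (-10,9) -> (-3.495,2.495) [heading=135, draw]
LT 76: heading 135 -> 211
REPEAT 6 [
  -- iteration 1/6 --
  LT 180: heading 211 -> 31
  FD 7.9: (-3.495,2.495) -> (3.277,6.563) [heading=31, draw]
  -- iteration 2/6 --
  LT 180: heading 31 -> 211
  FD 7.9: (3.277,6.563) -> (-3.495,2.495) [heading=211, draw]
  -- iteration 3/6 --
  LT 180: heading 211 -> 31
  FD 7.9: (-3.495,2.495) -> (3.277,6.563) [heading=31, draw]
  -- iteration 4/6 --
  LT 180: heading 31 -> 211
  FD 7.9: (3.277,6.563) -> (-3.495,2.495) [heading=211, draw]
  -- iteration 5/6 --
  LT 180: heading 211 -> 31
  FD 7.9: (-3.495,2.495) -> (3.277,6.563) [heading=31, draw]
  -- iteration 6/6 --
  LT 180: heading 31 -> 211
  FD 7.9: (3.277,6.563) -> (-3.495,2.495) [heading=211, draw]
]
RT 90: heading 211 -> 121
PU: pen up
PD: pen down
Final: pos=(-3.495,2.495), heading=121, 7 segment(s) drawn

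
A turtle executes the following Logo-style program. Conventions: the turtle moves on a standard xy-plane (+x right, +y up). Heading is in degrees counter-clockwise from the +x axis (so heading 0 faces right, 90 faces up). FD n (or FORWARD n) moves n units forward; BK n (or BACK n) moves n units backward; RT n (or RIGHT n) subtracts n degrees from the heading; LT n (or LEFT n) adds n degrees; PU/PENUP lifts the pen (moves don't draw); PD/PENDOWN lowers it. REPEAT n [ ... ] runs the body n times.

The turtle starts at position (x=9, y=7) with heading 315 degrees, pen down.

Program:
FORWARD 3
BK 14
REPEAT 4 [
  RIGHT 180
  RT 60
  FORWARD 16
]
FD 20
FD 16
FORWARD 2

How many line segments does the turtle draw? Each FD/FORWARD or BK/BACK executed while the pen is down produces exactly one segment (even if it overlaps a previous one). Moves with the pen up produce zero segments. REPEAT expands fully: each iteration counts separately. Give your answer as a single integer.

Executing turtle program step by step:
Start: pos=(9,7), heading=315, pen down
FD 3: (9,7) -> (11.121,4.879) [heading=315, draw]
BK 14: (11.121,4.879) -> (1.222,14.778) [heading=315, draw]
REPEAT 4 [
  -- iteration 1/4 --
  RT 180: heading 315 -> 135
  RT 60: heading 135 -> 75
  FD 16: (1.222,14.778) -> (5.363,30.233) [heading=75, draw]
  -- iteration 2/4 --
  RT 180: heading 75 -> 255
  RT 60: heading 255 -> 195
  FD 16: (5.363,30.233) -> (-10.092,26.092) [heading=195, draw]
  -- iteration 3/4 --
  RT 180: heading 195 -> 15
  RT 60: heading 15 -> 315
  FD 16: (-10.092,26.092) -> (1.222,14.778) [heading=315, draw]
  -- iteration 4/4 --
  RT 180: heading 315 -> 135
  RT 60: heading 135 -> 75
  FD 16: (1.222,14.778) -> (5.363,30.233) [heading=75, draw]
]
FD 20: (5.363,30.233) -> (10.539,49.552) [heading=75, draw]
FD 16: (10.539,49.552) -> (14.68,65.006) [heading=75, draw]
FD 2: (14.68,65.006) -> (15.198,66.938) [heading=75, draw]
Final: pos=(15.198,66.938), heading=75, 9 segment(s) drawn
Segments drawn: 9

Answer: 9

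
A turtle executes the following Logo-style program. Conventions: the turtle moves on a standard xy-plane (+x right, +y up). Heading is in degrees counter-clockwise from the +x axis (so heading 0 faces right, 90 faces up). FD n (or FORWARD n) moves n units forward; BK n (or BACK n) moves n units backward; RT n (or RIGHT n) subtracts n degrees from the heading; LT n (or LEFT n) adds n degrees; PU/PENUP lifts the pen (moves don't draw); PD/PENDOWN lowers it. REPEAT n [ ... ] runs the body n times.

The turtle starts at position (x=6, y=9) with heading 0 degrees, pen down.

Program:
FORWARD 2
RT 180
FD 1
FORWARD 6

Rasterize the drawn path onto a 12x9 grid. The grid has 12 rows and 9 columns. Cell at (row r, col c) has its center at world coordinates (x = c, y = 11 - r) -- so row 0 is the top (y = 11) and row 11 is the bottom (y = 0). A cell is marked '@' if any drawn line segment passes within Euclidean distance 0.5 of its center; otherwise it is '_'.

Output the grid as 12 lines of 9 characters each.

Answer: _________
_________
_@@@@@@@@
_________
_________
_________
_________
_________
_________
_________
_________
_________

Derivation:
Segment 0: (6,9) -> (8,9)
Segment 1: (8,9) -> (7,9)
Segment 2: (7,9) -> (1,9)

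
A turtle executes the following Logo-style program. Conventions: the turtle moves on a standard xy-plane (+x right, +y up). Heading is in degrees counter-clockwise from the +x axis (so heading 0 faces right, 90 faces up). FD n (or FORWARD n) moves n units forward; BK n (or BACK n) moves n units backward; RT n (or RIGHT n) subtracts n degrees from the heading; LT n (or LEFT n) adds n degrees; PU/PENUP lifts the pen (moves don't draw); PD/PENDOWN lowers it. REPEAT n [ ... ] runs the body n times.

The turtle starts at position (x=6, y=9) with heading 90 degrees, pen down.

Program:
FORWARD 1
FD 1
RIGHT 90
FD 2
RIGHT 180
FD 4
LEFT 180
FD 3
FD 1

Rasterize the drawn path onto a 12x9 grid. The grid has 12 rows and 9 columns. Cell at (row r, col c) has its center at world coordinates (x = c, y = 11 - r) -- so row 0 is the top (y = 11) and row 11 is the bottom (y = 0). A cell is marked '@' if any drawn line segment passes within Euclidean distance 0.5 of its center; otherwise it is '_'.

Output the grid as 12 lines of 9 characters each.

Segment 0: (6,9) -> (6,10)
Segment 1: (6,10) -> (6,11)
Segment 2: (6,11) -> (8,11)
Segment 3: (8,11) -> (4,11)
Segment 4: (4,11) -> (7,11)
Segment 5: (7,11) -> (8,11)

Answer: ____@@@@@
______@__
______@__
_________
_________
_________
_________
_________
_________
_________
_________
_________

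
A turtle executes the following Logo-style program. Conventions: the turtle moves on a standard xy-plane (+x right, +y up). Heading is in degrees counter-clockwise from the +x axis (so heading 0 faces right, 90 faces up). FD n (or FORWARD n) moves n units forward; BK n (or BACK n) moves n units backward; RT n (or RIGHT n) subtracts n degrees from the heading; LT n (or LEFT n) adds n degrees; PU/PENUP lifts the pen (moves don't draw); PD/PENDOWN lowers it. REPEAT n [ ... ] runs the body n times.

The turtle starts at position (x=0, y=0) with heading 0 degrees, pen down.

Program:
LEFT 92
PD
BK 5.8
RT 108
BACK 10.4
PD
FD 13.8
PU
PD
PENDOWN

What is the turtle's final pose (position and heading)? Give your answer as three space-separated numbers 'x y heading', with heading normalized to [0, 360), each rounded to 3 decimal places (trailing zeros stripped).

Answer: 3.471 -6.734 344

Derivation:
Executing turtle program step by step:
Start: pos=(0,0), heading=0, pen down
LT 92: heading 0 -> 92
PD: pen down
BK 5.8: (0,0) -> (0.202,-5.796) [heading=92, draw]
RT 108: heading 92 -> 344
BK 10.4: (0.202,-5.796) -> (-9.795,-2.93) [heading=344, draw]
PD: pen down
FD 13.8: (-9.795,-2.93) -> (3.471,-6.734) [heading=344, draw]
PU: pen up
PD: pen down
PD: pen down
Final: pos=(3.471,-6.734), heading=344, 3 segment(s) drawn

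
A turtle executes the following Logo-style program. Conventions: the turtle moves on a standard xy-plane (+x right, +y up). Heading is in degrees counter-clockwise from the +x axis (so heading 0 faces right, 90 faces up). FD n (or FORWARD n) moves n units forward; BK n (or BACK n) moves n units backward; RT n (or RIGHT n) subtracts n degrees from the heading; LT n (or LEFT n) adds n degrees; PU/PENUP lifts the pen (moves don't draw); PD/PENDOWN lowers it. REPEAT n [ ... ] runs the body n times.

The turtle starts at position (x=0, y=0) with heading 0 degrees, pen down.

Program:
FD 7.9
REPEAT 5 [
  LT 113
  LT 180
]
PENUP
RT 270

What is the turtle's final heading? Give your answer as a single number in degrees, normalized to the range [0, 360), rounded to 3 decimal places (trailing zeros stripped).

Executing turtle program step by step:
Start: pos=(0,0), heading=0, pen down
FD 7.9: (0,0) -> (7.9,0) [heading=0, draw]
REPEAT 5 [
  -- iteration 1/5 --
  LT 113: heading 0 -> 113
  LT 180: heading 113 -> 293
  -- iteration 2/5 --
  LT 113: heading 293 -> 46
  LT 180: heading 46 -> 226
  -- iteration 3/5 --
  LT 113: heading 226 -> 339
  LT 180: heading 339 -> 159
  -- iteration 4/5 --
  LT 113: heading 159 -> 272
  LT 180: heading 272 -> 92
  -- iteration 5/5 --
  LT 113: heading 92 -> 205
  LT 180: heading 205 -> 25
]
PU: pen up
RT 270: heading 25 -> 115
Final: pos=(7.9,0), heading=115, 1 segment(s) drawn

Answer: 115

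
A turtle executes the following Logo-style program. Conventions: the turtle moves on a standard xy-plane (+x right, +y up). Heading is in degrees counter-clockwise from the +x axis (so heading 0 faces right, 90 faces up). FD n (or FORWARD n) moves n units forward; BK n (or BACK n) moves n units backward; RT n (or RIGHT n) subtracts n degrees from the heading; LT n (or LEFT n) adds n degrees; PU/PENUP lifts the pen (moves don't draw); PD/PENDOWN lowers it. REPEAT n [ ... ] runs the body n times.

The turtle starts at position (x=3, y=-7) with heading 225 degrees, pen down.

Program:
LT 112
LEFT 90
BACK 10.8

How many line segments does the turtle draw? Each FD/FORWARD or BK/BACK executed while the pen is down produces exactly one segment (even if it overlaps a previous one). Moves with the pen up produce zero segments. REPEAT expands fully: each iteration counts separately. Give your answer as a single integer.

Executing turtle program step by step:
Start: pos=(3,-7), heading=225, pen down
LT 112: heading 225 -> 337
LT 90: heading 337 -> 67
BK 10.8: (3,-7) -> (-1.22,-16.941) [heading=67, draw]
Final: pos=(-1.22,-16.941), heading=67, 1 segment(s) drawn
Segments drawn: 1

Answer: 1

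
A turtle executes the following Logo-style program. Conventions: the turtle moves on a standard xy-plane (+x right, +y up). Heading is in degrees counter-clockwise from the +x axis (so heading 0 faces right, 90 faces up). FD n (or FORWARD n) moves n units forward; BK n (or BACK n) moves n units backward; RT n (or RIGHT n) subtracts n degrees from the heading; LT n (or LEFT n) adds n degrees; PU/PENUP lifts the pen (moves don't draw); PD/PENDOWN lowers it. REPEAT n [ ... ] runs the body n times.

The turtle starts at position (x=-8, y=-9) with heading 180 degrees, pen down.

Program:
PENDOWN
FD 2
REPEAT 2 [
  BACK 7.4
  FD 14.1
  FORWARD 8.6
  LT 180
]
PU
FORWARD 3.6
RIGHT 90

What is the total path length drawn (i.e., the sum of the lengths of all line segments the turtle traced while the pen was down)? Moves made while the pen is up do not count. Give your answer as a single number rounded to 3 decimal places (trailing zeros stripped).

Answer: 62.2

Derivation:
Executing turtle program step by step:
Start: pos=(-8,-9), heading=180, pen down
PD: pen down
FD 2: (-8,-9) -> (-10,-9) [heading=180, draw]
REPEAT 2 [
  -- iteration 1/2 --
  BK 7.4: (-10,-9) -> (-2.6,-9) [heading=180, draw]
  FD 14.1: (-2.6,-9) -> (-16.7,-9) [heading=180, draw]
  FD 8.6: (-16.7,-9) -> (-25.3,-9) [heading=180, draw]
  LT 180: heading 180 -> 0
  -- iteration 2/2 --
  BK 7.4: (-25.3,-9) -> (-32.7,-9) [heading=0, draw]
  FD 14.1: (-32.7,-9) -> (-18.6,-9) [heading=0, draw]
  FD 8.6: (-18.6,-9) -> (-10,-9) [heading=0, draw]
  LT 180: heading 0 -> 180
]
PU: pen up
FD 3.6: (-10,-9) -> (-13.6,-9) [heading=180, move]
RT 90: heading 180 -> 90
Final: pos=(-13.6,-9), heading=90, 7 segment(s) drawn

Segment lengths:
  seg 1: (-8,-9) -> (-10,-9), length = 2
  seg 2: (-10,-9) -> (-2.6,-9), length = 7.4
  seg 3: (-2.6,-9) -> (-16.7,-9), length = 14.1
  seg 4: (-16.7,-9) -> (-25.3,-9), length = 8.6
  seg 5: (-25.3,-9) -> (-32.7,-9), length = 7.4
  seg 6: (-32.7,-9) -> (-18.6,-9), length = 14.1
  seg 7: (-18.6,-9) -> (-10,-9), length = 8.6
Total = 62.2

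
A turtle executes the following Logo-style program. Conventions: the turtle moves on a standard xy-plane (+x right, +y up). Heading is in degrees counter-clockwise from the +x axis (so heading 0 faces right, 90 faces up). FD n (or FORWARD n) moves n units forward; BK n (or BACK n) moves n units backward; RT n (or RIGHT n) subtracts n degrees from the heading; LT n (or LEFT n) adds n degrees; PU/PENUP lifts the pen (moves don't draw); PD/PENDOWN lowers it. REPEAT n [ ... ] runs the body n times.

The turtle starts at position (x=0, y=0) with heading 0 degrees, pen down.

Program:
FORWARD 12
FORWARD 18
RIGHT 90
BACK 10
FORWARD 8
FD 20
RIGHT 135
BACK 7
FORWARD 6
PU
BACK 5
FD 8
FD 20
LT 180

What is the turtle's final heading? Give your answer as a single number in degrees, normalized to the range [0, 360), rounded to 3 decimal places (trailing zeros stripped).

Answer: 315

Derivation:
Executing turtle program step by step:
Start: pos=(0,0), heading=0, pen down
FD 12: (0,0) -> (12,0) [heading=0, draw]
FD 18: (12,0) -> (30,0) [heading=0, draw]
RT 90: heading 0 -> 270
BK 10: (30,0) -> (30,10) [heading=270, draw]
FD 8: (30,10) -> (30,2) [heading=270, draw]
FD 20: (30,2) -> (30,-18) [heading=270, draw]
RT 135: heading 270 -> 135
BK 7: (30,-18) -> (34.95,-22.95) [heading=135, draw]
FD 6: (34.95,-22.95) -> (30.707,-18.707) [heading=135, draw]
PU: pen up
BK 5: (30.707,-18.707) -> (34.243,-22.243) [heading=135, move]
FD 8: (34.243,-22.243) -> (28.586,-16.586) [heading=135, move]
FD 20: (28.586,-16.586) -> (14.444,-2.444) [heading=135, move]
LT 180: heading 135 -> 315
Final: pos=(14.444,-2.444), heading=315, 7 segment(s) drawn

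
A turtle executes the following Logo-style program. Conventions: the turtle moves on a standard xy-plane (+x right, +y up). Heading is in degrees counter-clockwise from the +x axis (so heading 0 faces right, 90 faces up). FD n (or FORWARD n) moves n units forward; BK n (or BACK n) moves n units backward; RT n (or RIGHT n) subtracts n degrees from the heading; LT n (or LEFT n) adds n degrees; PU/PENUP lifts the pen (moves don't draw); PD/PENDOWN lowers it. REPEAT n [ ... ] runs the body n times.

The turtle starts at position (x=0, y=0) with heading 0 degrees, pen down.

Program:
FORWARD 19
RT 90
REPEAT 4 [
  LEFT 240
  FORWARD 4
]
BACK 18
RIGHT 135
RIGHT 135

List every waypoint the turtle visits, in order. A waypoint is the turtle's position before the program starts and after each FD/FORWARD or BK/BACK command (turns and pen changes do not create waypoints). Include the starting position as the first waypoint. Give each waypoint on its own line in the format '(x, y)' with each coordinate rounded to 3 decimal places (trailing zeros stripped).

Executing turtle program step by step:
Start: pos=(0,0), heading=0, pen down
FD 19: (0,0) -> (19,0) [heading=0, draw]
RT 90: heading 0 -> 270
REPEAT 4 [
  -- iteration 1/4 --
  LT 240: heading 270 -> 150
  FD 4: (19,0) -> (15.536,2) [heading=150, draw]
  -- iteration 2/4 --
  LT 240: heading 150 -> 30
  FD 4: (15.536,2) -> (19,4) [heading=30, draw]
  -- iteration 3/4 --
  LT 240: heading 30 -> 270
  FD 4: (19,4) -> (19,0) [heading=270, draw]
  -- iteration 4/4 --
  LT 240: heading 270 -> 150
  FD 4: (19,0) -> (15.536,2) [heading=150, draw]
]
BK 18: (15.536,2) -> (31.124,-7) [heading=150, draw]
RT 135: heading 150 -> 15
RT 135: heading 15 -> 240
Final: pos=(31.124,-7), heading=240, 6 segment(s) drawn
Waypoints (7 total):
(0, 0)
(19, 0)
(15.536, 2)
(19, 4)
(19, 0)
(15.536, 2)
(31.124, -7)

Answer: (0, 0)
(19, 0)
(15.536, 2)
(19, 4)
(19, 0)
(15.536, 2)
(31.124, -7)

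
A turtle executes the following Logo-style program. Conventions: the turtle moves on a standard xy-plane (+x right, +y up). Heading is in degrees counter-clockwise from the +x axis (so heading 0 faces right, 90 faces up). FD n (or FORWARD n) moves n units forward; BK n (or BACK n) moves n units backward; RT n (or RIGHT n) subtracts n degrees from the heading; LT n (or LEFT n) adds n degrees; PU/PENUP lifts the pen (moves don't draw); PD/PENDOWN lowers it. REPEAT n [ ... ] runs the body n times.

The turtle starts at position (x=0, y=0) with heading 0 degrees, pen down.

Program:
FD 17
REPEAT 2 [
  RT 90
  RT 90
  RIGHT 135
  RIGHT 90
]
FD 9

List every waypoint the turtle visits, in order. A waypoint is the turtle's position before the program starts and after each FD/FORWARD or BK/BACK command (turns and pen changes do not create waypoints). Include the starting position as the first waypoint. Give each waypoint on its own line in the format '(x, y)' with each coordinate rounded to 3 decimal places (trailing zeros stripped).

Executing turtle program step by step:
Start: pos=(0,0), heading=0, pen down
FD 17: (0,0) -> (17,0) [heading=0, draw]
REPEAT 2 [
  -- iteration 1/2 --
  RT 90: heading 0 -> 270
  RT 90: heading 270 -> 180
  RT 135: heading 180 -> 45
  RT 90: heading 45 -> 315
  -- iteration 2/2 --
  RT 90: heading 315 -> 225
  RT 90: heading 225 -> 135
  RT 135: heading 135 -> 0
  RT 90: heading 0 -> 270
]
FD 9: (17,0) -> (17,-9) [heading=270, draw]
Final: pos=(17,-9), heading=270, 2 segment(s) drawn
Waypoints (3 total):
(0, 0)
(17, 0)
(17, -9)

Answer: (0, 0)
(17, 0)
(17, -9)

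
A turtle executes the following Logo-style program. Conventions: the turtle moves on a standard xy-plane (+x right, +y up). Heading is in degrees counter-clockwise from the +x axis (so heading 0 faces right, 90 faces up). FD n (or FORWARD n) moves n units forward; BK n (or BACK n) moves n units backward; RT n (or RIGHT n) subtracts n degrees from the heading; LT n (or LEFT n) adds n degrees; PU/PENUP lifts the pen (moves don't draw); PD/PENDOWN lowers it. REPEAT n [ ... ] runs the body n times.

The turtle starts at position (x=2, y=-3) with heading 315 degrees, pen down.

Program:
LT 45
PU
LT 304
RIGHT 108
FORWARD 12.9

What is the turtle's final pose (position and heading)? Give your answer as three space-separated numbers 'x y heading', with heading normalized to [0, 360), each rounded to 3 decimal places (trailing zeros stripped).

Answer: -10.4 -6.556 196

Derivation:
Executing turtle program step by step:
Start: pos=(2,-3), heading=315, pen down
LT 45: heading 315 -> 0
PU: pen up
LT 304: heading 0 -> 304
RT 108: heading 304 -> 196
FD 12.9: (2,-3) -> (-10.4,-6.556) [heading=196, move]
Final: pos=(-10.4,-6.556), heading=196, 0 segment(s) drawn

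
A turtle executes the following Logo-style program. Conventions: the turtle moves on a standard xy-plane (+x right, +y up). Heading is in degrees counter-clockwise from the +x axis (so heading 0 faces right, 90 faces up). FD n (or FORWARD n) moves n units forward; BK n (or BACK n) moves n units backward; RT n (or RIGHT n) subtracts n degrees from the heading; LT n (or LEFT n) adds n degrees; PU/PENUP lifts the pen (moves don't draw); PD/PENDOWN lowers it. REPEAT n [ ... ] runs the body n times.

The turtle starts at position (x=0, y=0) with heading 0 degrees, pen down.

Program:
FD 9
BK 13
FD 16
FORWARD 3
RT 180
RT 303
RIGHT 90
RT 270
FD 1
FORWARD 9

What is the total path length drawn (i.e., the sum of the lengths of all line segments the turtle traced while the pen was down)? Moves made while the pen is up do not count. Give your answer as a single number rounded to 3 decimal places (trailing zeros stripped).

Executing turtle program step by step:
Start: pos=(0,0), heading=0, pen down
FD 9: (0,0) -> (9,0) [heading=0, draw]
BK 13: (9,0) -> (-4,0) [heading=0, draw]
FD 16: (-4,0) -> (12,0) [heading=0, draw]
FD 3: (12,0) -> (15,0) [heading=0, draw]
RT 180: heading 0 -> 180
RT 303: heading 180 -> 237
RT 90: heading 237 -> 147
RT 270: heading 147 -> 237
FD 1: (15,0) -> (14.455,-0.839) [heading=237, draw]
FD 9: (14.455,-0.839) -> (9.554,-8.387) [heading=237, draw]
Final: pos=(9.554,-8.387), heading=237, 6 segment(s) drawn

Segment lengths:
  seg 1: (0,0) -> (9,0), length = 9
  seg 2: (9,0) -> (-4,0), length = 13
  seg 3: (-4,0) -> (12,0), length = 16
  seg 4: (12,0) -> (15,0), length = 3
  seg 5: (15,0) -> (14.455,-0.839), length = 1
  seg 6: (14.455,-0.839) -> (9.554,-8.387), length = 9
Total = 51

Answer: 51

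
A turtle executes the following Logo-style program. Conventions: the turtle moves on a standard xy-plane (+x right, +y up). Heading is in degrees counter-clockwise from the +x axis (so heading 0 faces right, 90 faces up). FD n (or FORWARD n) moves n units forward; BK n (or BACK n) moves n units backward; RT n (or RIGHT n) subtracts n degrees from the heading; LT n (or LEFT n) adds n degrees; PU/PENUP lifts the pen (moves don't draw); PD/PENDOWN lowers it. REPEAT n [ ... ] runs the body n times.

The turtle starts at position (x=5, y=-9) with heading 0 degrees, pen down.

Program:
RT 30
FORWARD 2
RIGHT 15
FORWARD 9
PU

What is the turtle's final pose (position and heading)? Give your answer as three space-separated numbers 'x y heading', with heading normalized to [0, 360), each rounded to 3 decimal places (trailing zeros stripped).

Executing turtle program step by step:
Start: pos=(5,-9), heading=0, pen down
RT 30: heading 0 -> 330
FD 2: (5,-9) -> (6.732,-10) [heading=330, draw]
RT 15: heading 330 -> 315
FD 9: (6.732,-10) -> (13.096,-16.364) [heading=315, draw]
PU: pen up
Final: pos=(13.096,-16.364), heading=315, 2 segment(s) drawn

Answer: 13.096 -16.364 315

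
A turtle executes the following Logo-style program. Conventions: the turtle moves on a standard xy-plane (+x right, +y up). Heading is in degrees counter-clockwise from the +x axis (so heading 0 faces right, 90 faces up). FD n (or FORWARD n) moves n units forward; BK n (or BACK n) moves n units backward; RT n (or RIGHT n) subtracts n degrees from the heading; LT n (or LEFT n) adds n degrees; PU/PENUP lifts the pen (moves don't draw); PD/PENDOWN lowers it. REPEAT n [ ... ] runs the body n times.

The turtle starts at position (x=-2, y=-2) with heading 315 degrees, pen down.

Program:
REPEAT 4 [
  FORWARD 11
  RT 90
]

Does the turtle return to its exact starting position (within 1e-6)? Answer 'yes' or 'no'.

Executing turtle program step by step:
Start: pos=(-2,-2), heading=315, pen down
REPEAT 4 [
  -- iteration 1/4 --
  FD 11: (-2,-2) -> (5.778,-9.778) [heading=315, draw]
  RT 90: heading 315 -> 225
  -- iteration 2/4 --
  FD 11: (5.778,-9.778) -> (-2,-17.556) [heading=225, draw]
  RT 90: heading 225 -> 135
  -- iteration 3/4 --
  FD 11: (-2,-17.556) -> (-9.778,-9.778) [heading=135, draw]
  RT 90: heading 135 -> 45
  -- iteration 4/4 --
  FD 11: (-9.778,-9.778) -> (-2,-2) [heading=45, draw]
  RT 90: heading 45 -> 315
]
Final: pos=(-2,-2), heading=315, 4 segment(s) drawn

Start position: (-2, -2)
Final position: (-2, -2)
Distance = 0; < 1e-6 -> CLOSED

Answer: yes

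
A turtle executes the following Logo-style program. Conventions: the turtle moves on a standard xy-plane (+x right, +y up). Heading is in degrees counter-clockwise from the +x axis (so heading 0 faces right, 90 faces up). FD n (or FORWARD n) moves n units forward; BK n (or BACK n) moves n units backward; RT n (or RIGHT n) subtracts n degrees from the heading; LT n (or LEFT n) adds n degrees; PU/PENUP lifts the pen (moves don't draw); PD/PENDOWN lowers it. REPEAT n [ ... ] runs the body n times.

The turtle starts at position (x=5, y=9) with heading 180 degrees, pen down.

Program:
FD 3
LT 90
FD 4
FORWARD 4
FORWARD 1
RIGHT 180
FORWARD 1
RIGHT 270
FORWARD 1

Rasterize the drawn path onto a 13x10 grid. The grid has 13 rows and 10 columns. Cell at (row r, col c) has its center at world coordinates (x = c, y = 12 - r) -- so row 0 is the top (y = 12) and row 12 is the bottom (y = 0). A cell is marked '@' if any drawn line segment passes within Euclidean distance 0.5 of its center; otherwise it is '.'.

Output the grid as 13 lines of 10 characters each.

Segment 0: (5,9) -> (2,9)
Segment 1: (2,9) -> (2,5)
Segment 2: (2,5) -> (2,1)
Segment 3: (2,1) -> (2,0)
Segment 4: (2,0) -> (2,1)
Segment 5: (2,1) -> (1,1)

Answer: ..........
..........
..........
..@@@@....
..@.......
..@.......
..@.......
..@.......
..@.......
..@.......
..@.......
.@@.......
..@.......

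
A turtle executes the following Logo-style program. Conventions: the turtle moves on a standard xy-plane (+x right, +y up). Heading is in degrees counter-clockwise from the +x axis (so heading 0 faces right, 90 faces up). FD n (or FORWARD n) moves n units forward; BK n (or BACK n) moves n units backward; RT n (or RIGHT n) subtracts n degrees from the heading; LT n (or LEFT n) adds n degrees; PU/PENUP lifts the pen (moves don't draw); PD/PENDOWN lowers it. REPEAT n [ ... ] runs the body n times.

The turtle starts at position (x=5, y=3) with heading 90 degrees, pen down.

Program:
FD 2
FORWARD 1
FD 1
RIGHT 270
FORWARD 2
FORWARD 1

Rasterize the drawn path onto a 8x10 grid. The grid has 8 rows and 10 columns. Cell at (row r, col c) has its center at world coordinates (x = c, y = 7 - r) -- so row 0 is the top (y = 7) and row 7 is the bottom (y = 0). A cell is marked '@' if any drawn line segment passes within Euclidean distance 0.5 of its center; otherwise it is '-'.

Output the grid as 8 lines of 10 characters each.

Segment 0: (5,3) -> (5,5)
Segment 1: (5,5) -> (5,6)
Segment 2: (5,6) -> (5,7)
Segment 3: (5,7) -> (3,7)
Segment 4: (3,7) -> (2,7)

Answer: --@@@@----
-----@----
-----@----
-----@----
-----@----
----------
----------
----------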